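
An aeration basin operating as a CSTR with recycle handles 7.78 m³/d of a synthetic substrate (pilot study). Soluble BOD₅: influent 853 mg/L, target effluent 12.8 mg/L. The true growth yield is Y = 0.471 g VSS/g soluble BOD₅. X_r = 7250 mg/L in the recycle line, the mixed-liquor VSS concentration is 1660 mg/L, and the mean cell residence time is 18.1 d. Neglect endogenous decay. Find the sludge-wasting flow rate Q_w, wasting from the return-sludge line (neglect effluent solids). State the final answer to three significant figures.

Biomass mass balance (decay neglected): V·X = Y·Q·(S₀ − S)·θ_c, so V = 0.471 × 7.78 × (853 − 12.8) × 18.1 / 1660 = 33.57 m³.
Q_w = (V·X)/(θ_c X_r) = 33.57 × 1660 / (18.1 × 7250) = 0.4247 m³/d.

Q_w ≈ 0.425 m³/d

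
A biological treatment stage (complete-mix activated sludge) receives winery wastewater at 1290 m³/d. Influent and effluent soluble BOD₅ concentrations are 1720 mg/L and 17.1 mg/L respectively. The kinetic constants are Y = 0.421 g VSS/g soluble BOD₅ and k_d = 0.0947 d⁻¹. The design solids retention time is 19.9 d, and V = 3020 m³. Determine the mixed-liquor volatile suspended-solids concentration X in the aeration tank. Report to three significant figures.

X = Y·Q·ΔS·θ_c / [V·(1 + k_d θ_c)] = 0.421 × 1290 × (1720 − 17.1) × 19.9 / [3020 × (1 + 0.0947 × 19.9)] = 2113 mg/L.

X ≈ 2110 mg/L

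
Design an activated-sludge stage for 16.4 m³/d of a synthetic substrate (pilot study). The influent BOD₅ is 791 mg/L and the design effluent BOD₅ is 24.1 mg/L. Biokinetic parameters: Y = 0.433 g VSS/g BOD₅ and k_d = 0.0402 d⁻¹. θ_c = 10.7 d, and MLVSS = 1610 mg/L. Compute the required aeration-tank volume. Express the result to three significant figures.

V ≈ 25.3 m³

From the SRT design equation V = Y Q (S₀−S) θ_c / [X (1 + k_d θ_c)] = 0.433 × 16.4 × (791 − 24.1) × 10.7 / [1610 × (1 + 0.0402 × 10.7)] = 5.83×10^4 / 2303 = 25.31 m³.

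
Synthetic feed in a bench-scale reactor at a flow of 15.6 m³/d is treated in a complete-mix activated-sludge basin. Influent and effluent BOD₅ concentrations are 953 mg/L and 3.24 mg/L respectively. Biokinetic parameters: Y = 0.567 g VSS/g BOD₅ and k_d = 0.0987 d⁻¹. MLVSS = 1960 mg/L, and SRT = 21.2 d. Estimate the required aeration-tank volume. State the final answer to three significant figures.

V ≈ 29.4 m³

Steady-state biomass mass balance: V·X·(1 + k_d·θ_c) = Y·Q·(S₀ − S)·θ_c, so V = 0.567 × 15.6 × (953 − 3.24) × 21.2 / [1960 × (1 + 0.0987 × 21.2)] = 1.78×10^5 / 6061 = 29.38 m³.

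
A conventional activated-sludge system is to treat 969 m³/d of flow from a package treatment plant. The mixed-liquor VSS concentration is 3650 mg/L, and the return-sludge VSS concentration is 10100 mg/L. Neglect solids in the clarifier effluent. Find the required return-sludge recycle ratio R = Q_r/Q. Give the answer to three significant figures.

R ≈ 0.566

Solids balance on the clarifier gives (1+R)X = R·X_r, so R = X/(X_r − X) = 3650 / (10100 − 3650) = 0.5659.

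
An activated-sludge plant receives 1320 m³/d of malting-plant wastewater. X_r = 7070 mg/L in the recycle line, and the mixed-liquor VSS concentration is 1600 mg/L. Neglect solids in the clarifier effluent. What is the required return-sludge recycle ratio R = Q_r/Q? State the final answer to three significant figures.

R ≈ 0.293

Mass balance around the secondary clarifier (neglecting effluent solids): R = X / (X_r − X) = 1600 / (7070 − 1600) = 0.2925.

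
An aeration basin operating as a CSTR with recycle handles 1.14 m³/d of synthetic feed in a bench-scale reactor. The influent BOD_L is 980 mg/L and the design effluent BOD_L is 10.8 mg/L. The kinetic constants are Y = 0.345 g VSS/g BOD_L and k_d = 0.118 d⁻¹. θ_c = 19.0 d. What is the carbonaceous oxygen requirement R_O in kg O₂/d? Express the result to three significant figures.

R_O ≈ 0.938 kg O₂/d

Observed yield with endogenous decay: Y_obs = Y / (1 + k_d·θ_c) = 0.345 / (1 + 0.118 × 19.0) = 0.345 / 3.242 = 0.1064 g VSS/g BOD_L.
Q·(S₀ − S) = 1.14 × (980 − 10.8) × 10⁻³ = 1.105 kg/d removed.
Net sludge production P_X = 0.1064 × 1.105 = 0.1176 kg VSS/d.
R_O = Q·ΔS − 1.42 P_X = 1.105 − 0.1670 = 0.9379 kg O₂/d.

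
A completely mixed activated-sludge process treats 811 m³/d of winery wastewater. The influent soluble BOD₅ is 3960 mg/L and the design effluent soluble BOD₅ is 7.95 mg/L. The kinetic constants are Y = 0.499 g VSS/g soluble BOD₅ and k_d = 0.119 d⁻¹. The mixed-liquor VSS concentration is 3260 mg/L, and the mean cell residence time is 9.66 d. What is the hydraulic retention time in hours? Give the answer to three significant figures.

From the SRT design equation V = Y Q (S₀−S) θ_c / [X (1 + k_d θ_c)] = 0.499 × 811 × (3960 − 7.95) × 9.66 / [3260 × (1 + 0.119 × 9.66)] = 1.54×10^7 / 7008 = 2205 m³.
Hydraulic retention time τ = V/Q = 2205 / 811 = 2.719 d = 65.25 h.

τ ≈ 65.2 h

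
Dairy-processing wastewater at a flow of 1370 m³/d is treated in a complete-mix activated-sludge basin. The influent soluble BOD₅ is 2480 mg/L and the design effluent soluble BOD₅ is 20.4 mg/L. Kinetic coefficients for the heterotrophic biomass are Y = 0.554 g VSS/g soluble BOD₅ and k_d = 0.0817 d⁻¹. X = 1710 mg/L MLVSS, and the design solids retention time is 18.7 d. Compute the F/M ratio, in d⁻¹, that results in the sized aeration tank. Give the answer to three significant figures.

F/M ≈ 0.246 d⁻¹

Rearranging the biomass balance for a CMAS with decay, V = Y·Q·ΔS·θ_c / [X·(1+k_d θ_c)] = 0.554 × 1370 × (2480 − 20.4) × 18.7 / [1710 × (1 + 0.0817 × 18.7)] = 3.49×10^7 / 4323 = 8076 m³.
F/M = Q·S₀ / (V·X) = 1370 × 2480 / (8076 × 1710) = 0.2460 g soluble BOD₅·(g VSS·d)⁻¹.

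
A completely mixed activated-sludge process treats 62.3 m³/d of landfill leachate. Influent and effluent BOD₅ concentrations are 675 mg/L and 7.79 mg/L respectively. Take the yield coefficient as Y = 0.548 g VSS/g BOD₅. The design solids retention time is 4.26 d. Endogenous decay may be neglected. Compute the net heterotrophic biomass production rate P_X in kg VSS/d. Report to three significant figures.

No decay correction is needed, so Y_obs = Y = 0.548.
ΔS = 675 − 7.79 = 667.2 mg/L, so the substrate removal rate is 62.3 × 667.2/1000 = 41.57 kg BOD₅/d.
Biomass produced: P_X = Y_obs·Q·ΔS = 0.5480 × 41.57 ≈ 22.78 kg VSS/d.

P_X ≈ 22.8 kg VSS/d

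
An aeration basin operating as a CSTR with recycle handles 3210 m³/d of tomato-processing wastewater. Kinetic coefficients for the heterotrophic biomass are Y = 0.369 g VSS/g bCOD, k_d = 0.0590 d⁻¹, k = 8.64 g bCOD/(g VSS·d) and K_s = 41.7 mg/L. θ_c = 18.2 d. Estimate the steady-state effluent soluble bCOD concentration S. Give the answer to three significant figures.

For a completely mixed reactor with recycle the Lawrence–McCarty relation gives S = K_s·(1 + k_d·θ_c) / [θ_c·(Y·k − k_d) − 1] = 41.7 × (1 + 0.0590 × 18.2) / [18.2 × (0.369 × 8.64 − 0.0590) − 1] = 86.48 / 55.95 = 1.546 mg/L.

S ≈ 1.55 mg/L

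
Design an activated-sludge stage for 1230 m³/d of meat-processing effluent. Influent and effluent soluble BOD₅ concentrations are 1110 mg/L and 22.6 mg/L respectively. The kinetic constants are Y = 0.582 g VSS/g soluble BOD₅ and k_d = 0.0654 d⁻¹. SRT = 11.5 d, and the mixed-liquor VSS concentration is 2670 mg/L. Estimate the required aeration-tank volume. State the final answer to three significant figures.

Steady-state biomass mass balance: V·X·(1 + k_d·θ_c) = Y·Q·(S₀ − S)·θ_c, so V = 0.582 × 1230 × (1110 − 22.6) × 11.5 / [2670 × (1 + 0.0654 × 11.5)] = 8.95×10^6 / 4678 = 1914 m³.

V ≈ 1910 m³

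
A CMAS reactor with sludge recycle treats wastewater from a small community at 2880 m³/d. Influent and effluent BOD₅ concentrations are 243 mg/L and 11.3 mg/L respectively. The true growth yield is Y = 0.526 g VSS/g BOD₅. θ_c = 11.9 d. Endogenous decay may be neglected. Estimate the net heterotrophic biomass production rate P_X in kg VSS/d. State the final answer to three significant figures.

P_X ≈ 351 kg VSS/d

With endogenous decay neglected, the observed yield equals the true yield: Y_obs = Y = 0.526 g VSS/g BOD₅.
Q·(S₀ − S) = 2880 × (243 − 11.3) × 10⁻³ = 667.3 kg/d removed.
Biomass produced: P_X = Y_obs·Q·ΔS = 0.5260 × 667.3 ≈ 351.0 kg VSS/d.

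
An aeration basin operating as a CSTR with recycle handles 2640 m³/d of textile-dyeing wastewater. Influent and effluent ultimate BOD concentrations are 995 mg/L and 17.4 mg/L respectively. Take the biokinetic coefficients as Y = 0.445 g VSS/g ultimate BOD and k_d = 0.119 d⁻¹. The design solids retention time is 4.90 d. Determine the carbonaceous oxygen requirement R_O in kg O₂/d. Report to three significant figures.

R_O ≈ 1550 kg O₂/d

The observed yield is Y_obs = Y/(1 + k_d·θ_c) = 0.445 / (1 + 0.119 × 4.90) = 0.445 / 1.583 = 0.2811 g VSS per g ultimate BOD removed.
Q·(S₀ − S) = 2640 × (995 − 17.4) × 10⁻³ = 2581 kg/d removed.
Net sludge production P_X = 0.2811 × 2581 = 725.5 kg VSS/d.
R_O = Q·ΔS − 1.42 P_X = 2581 − 1030 = 1551 kg O₂/d.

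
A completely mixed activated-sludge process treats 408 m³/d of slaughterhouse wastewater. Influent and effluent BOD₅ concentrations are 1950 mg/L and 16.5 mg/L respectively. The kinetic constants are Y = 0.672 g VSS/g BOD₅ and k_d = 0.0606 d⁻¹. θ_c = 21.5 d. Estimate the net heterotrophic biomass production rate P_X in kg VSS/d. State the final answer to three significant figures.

P_X ≈ 230 kg VSS/d

The observed yield is Y_obs = Y/(1 + k_d·θ_c) = 0.672 / (1 + 0.0606 × 21.5) = 0.672 / 2.303 = 0.2918 g VSS per g BOD₅ removed.
Mass of BOD₅ removed per day: Q(S₀ − S) = 408 × 1934 g/m³ = 788.9 kg/d.
Net biomass production P_X = Y_obs × Q·(S₀ − S) = 0.2918 × 788.9 = 230.2 kg VSS/d.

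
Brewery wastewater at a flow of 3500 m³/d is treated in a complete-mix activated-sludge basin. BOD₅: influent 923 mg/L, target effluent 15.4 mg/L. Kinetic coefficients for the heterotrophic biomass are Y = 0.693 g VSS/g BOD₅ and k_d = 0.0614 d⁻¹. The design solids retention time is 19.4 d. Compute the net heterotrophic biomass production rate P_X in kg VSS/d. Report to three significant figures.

P_X ≈ 1000 kg VSS/d

Observed yield with endogenous decay: Y_obs = Y / (1 + k_d·θ_c) = 0.693 / (1 + 0.0614 × 19.4) = 0.693 / 2.191 = 0.3163 g VSS/g BOD₅.
Q·(S₀ − S) = 3500 × (923 − 15.4) × 10⁻³ = 3177 kg/d removed.
P_X = Y_obs · Q(S₀ − S) = 0.3163 × 3177 = 1005 kg VSS/d.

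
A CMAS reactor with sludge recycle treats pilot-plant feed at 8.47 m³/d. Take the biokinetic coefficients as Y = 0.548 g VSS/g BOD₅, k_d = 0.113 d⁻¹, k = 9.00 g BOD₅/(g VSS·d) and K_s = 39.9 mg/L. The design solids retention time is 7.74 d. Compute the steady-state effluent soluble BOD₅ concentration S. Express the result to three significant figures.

Effluent substrate depends only on kinetics and SRT: S = K_s(1 + k_d θ_c) / [θ_c(Yk − k_d) − 1] = 39.9 × (1 + 0.113 × 7.74) / [7.74 × (0.548 × 9.00 − 0.113) − 1] = 74.80 / 36.30 = 2.061 mg/L.

S ≈ 2.06 mg/L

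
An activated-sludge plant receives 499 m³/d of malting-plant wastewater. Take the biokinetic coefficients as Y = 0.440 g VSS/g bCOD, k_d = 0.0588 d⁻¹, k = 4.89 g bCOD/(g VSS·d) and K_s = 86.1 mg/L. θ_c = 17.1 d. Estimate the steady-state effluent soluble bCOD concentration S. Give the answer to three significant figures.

From the Monod/SRT balance for a CMAS, S = K_s·(1+k_d θ_c)/[θ_c·(Y k − k_d) − 1] = 86.1 × (1 + 0.0588 × 17.1) / [17.1 × (0.440 × 4.89 − 0.0588) − 1] = 172.7 / 34.79 = 4.964 mg/L.

S ≈ 4.96 mg/L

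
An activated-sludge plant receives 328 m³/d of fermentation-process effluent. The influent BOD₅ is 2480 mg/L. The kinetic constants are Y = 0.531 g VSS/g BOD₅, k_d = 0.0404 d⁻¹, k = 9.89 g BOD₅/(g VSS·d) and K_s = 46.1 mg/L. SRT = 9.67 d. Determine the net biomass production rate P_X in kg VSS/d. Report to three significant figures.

P_X ≈ 310 kg VSS/d

For a completely mixed reactor with recycle the Lawrence–McCarty relation gives S = K_s·(1 + k_d·θ_c) / [θ_c·(Y·k − k_d) − 1] = 46.1 × (1 + 0.0404 × 9.67) / [9.67 × (0.531 × 9.89 − 0.0404) − 1] = 64.11 / 49.39 = 1.298 mg/L.
Observed yield with endogenous decay: Y_obs = Y / (1 + k_d·θ_c) = 0.531 / (1 + 0.0404 × 9.67) = 0.531 / 1.391 = 0.3818 g VSS/g BOD₅.
Mass of BOD₅ removed per day: Q(S₀ − S) = 328 × 2479 g/m³ = 813.0 kg/d.
Biomass produced: P_X = Y_obs·Q·ΔS = 0.3818 × 813.0 ≈ 310.4 kg VSS/d.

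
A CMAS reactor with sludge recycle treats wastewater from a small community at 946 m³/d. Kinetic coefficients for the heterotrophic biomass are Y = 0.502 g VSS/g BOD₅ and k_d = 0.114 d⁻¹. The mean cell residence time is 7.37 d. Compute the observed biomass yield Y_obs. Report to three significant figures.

Y_obs = Y / (1 + k_d θ_c) = 0.502 / (1 + 0.114 × 7.37) = 0.502 / 1.840 = 0.2728.

Y_obs ≈ 0.273 g VSS/g BOD₅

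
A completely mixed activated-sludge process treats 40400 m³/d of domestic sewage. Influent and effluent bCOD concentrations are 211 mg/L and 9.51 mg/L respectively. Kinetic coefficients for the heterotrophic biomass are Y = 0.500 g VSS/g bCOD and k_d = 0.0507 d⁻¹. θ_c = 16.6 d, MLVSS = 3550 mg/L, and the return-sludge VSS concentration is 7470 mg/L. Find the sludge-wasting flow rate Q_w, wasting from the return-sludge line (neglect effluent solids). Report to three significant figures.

Q_w ≈ 296 m³/d

Steady-state biomass mass balance: V·X·(1 + k_d·θ_c) = Y·Q·(S₀ − S)·θ_c, so V = 0.500 × 40400 × (211 − 9.51) × 16.6 / [3550 × (1 + 0.0507 × 16.6)] = 6.76×10^7 / 6538 = 10334 m³.
Wasting from the return line (neglecting effluent solids): Q_w = V·X / (θ_c·X_r) = 10334 × 3550 / (16.6 × 7470) = 295.9 m³/d.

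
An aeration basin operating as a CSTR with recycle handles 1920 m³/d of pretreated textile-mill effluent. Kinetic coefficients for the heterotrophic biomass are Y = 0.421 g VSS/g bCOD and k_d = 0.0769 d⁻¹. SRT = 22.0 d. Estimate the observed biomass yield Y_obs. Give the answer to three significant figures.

Correct the yield for decay: Y_obs = Y/(1 + k_d θ_c) = 0.421 / (1 + 0.0769 × 22.0) = 0.421 / 2.692 = 0.1564.

Y_obs ≈ 0.156 g VSS/g bCOD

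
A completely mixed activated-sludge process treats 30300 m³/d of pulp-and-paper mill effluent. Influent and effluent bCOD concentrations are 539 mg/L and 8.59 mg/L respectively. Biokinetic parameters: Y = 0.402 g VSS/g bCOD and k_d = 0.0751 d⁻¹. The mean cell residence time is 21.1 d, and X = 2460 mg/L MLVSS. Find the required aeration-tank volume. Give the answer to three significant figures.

V ≈ 21400 m³

Steady-state biomass mass balance: V·X·(1 + k_d·θ_c) = Y·Q·(S₀ − S)·θ_c, so V = 0.402 × 30300 × (539 − 8.59) × 21.1 / [2460 × (1 + 0.0751 × 21.1)] = 1.36×10^8 / 6358 = 21440 m³.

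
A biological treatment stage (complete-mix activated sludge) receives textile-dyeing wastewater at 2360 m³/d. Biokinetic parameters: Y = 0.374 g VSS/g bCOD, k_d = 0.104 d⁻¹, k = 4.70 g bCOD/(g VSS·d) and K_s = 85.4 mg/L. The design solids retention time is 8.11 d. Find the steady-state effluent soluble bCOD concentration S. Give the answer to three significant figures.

S ≈ 12.7 mg/L

Effluent substrate depends only on kinetics and SRT: S = K_s(1 + k_d θ_c) / [θ_c(Yk − k_d) − 1] = 85.4 × (1 + 0.104 × 8.11) / [8.11 × (0.374 × 4.70 − 0.104) − 1] = 157.4 / 12.41 = 12.68 mg/L.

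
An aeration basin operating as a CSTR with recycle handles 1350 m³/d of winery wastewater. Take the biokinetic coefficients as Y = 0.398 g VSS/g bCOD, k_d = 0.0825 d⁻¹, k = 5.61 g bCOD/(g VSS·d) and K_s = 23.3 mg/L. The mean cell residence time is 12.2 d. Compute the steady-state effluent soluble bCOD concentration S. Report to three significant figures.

Effluent substrate depends only on kinetics and SRT: S = K_s(1 + k_d θ_c) / [θ_c(Yk − k_d) − 1] = 23.3 × (1 + 0.0825 × 12.2) / [12.2 × (0.398 × 5.61 − 0.0825) − 1] = 46.75 / 25.23 = 1.853 mg/L.

S ≈ 1.85 mg/L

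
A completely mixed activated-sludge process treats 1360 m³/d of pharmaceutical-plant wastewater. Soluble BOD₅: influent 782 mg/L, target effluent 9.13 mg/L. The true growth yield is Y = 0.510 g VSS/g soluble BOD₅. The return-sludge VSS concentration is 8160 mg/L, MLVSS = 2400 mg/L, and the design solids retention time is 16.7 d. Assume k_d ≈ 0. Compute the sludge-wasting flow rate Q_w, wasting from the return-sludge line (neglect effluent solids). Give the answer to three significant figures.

Q_w ≈ 65.7 m³/d

Biomass mass balance (decay neglected): V·X = Y·Q·(S₀ − S)·θ_c, so V = 0.510 × 1360 × (782 − 9.13) × 16.7 / 2400 = 3730 m³.
Wasting from the return line (neglecting effluent solids): Q_w = V·X / (θ_c·X_r) = 3730 × 2400 / (16.7 × 8160) = 65.69 m³/d.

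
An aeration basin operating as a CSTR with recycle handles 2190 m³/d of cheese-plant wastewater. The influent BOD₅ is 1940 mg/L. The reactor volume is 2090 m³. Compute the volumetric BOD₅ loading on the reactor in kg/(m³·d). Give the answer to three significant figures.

L_v ≈ 2.03 kg BOD₅/(m³·d)

L_v = Q S₀ / V = 2190 × 1940 × 10⁻³ / 2090 = 2.033 kg/(m³·d).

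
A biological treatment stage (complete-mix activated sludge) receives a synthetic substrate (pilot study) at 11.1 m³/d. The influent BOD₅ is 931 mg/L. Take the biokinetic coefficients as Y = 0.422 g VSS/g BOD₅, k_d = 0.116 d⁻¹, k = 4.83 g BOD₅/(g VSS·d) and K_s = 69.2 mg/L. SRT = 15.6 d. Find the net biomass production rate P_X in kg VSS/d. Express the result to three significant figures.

For a completely mixed reactor with recycle the Lawrence–McCarty relation gives S = K_s·(1 + k_d·θ_c) / [θ_c·(Y·k − k_d) − 1] = 69.2 × (1 + 0.116 × 15.6) / [15.6 × (0.422 × 4.83 − 0.116) − 1] = 194.4 / 28.99 = 6.707 mg/L.
Correct the yield for decay: Y_obs = Y/(1 + k_d θ_c) = 0.422 / (1 + 0.116 × 15.6) = 0.422 / 2.810 = 0.1502.
Substrate removed = Q·(S₀ − S) = 11.1 m³/d × (931 − 6.71) g/m³ = 1.03×10^4 g/d = 10.26 kg/d.
So the net sludge growth is P_X = 0.1502 × 10.26 = 1.541 kg VSS/d.

P_X ≈ 1.54 kg VSS/d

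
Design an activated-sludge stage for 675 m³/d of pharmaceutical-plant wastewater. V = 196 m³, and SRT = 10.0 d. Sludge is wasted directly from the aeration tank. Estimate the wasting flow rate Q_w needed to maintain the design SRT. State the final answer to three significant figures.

For wasting at MLVSS concentration, Q_w = V/θ_c = 196.0/10.0 = 19.60 m³/d.

Q_w ≈ 19.6 m³/d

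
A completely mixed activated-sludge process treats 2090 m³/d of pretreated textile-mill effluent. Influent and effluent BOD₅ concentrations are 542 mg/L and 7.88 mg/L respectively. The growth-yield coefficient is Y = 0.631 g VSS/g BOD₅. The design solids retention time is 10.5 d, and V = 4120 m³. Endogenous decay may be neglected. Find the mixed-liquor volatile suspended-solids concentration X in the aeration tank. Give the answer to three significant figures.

From V·X = Y·Q·(S₀ − S)·θ_c (decay neglected): X = 0.631 × 2090 × (542 − 7.88) × 10.5 / 4120 = 1795 mg/L.

X ≈ 1800 mg/L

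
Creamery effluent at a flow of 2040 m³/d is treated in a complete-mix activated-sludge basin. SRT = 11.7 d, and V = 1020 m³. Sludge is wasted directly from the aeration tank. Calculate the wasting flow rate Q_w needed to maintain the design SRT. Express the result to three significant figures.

Wasting from the aeration tank: Q_w = V / θ_c = 1020 / 11.7 = 87.18 m³/d.

Q_w ≈ 87.2 m³/d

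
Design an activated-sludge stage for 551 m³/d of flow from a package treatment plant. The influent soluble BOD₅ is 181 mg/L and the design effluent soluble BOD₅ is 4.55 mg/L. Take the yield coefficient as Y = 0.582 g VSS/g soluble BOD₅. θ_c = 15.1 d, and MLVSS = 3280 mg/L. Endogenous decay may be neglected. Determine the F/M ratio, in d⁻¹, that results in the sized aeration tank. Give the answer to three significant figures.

F/M ≈ 0.117 d⁻¹

With k_d = 0 the design equation reduces to V = Y Q (S₀−S) θ_c / X = 0.582 × 551 × (181 − 4.55) × 15.1 / 3280 = 260.5 m³.
F/M = Q·S₀ / (V·X) = 551 × 181 / (260.5 × 3280) = 0.1167 g soluble BOD₅·(g VSS·d)⁻¹.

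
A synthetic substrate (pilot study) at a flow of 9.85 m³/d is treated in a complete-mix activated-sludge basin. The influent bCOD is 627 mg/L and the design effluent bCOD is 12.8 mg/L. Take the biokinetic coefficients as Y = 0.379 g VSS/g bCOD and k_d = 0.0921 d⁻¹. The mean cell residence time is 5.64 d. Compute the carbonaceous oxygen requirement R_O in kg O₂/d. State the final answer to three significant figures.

R_O ≈ 3.91 kg O₂/d

The observed yield is Y_obs = Y/(1 + k_d·θ_c) = 0.379 / (1 + 0.0921 × 5.64) = 0.379 / 1.519 = 0.2494 g VSS per g bCOD removed.
ΔS = 627 − 12.8 = 614.2 mg/L, so the substrate removal rate is 9.85 × 614.2/1000 = 6.050 kg bCOD/d.
Net sludge production P_X = 0.2494 × 6.050 = 1.509 kg VSS/d.
Carbonaceous O₂ demand = substrate oxidised − cell-mass equivalent = 6.050 − 1.42 × 1.509 = 3.907 kg O₂/d.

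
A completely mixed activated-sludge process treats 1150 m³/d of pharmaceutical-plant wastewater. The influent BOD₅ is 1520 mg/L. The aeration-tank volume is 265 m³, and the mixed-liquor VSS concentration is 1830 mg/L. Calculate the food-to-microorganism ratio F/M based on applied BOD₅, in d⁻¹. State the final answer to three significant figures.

F/M = Q·S₀ / (V·X) = 1150 × 1520 / (265.0 × 1830) = 3.604 g BOD₅·(g VSS·d)⁻¹.

F/M ≈ 3.60 d⁻¹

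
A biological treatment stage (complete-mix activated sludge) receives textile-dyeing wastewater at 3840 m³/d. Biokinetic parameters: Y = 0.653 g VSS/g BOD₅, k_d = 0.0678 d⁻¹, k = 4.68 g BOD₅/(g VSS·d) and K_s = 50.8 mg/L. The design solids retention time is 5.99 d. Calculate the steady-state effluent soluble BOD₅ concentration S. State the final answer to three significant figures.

For a completely mixed reactor with recycle the Lawrence–McCarty relation gives S = K_s·(1 + k_d·θ_c) / [θ_c·(Y·k − k_d) − 1] = 50.8 × (1 + 0.0678 × 5.99) / [5.99 × (0.653 × 4.68 − 0.0678) − 1] = 71.43 / 16.90 = 4.227 mg/L.

S ≈ 4.23 mg/L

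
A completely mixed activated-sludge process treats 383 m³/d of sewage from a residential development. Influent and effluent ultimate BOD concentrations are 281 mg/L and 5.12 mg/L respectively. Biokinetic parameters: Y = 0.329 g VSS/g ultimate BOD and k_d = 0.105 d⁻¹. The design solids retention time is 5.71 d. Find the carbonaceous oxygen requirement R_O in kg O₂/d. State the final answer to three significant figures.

R_O ≈ 74.8 kg O₂/d

Correct the yield for decay: Y_obs = Y/(1 + k_d θ_c) = 0.329 / (1 + 0.105 × 5.71) = 0.329 / 1.600 = 0.2057.
ΔS = 281 − 5.12 = 275.9 mg/L, so the substrate removal rate is 383 × 275.9/1000 = 105.7 kg ultimate BOD/d.
P_X = Y_obs·Q·(S₀ − S) = 0.2057 × 105.7 = 21.73 kg VSS/d.
R_O = Q·(S₀ − S) − 1.42·P_X = 105.7 − 1.42 × 21.73 = 74.80 kg O₂/d.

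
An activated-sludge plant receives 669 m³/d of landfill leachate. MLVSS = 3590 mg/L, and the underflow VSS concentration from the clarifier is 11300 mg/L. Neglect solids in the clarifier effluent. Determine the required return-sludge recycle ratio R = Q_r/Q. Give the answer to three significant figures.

R ≈ 0.466

Mass balance around the secondary clarifier (neglecting effluent solids): R = X / (X_r − X) = 3590 / (11300 − 3590) = 0.4656.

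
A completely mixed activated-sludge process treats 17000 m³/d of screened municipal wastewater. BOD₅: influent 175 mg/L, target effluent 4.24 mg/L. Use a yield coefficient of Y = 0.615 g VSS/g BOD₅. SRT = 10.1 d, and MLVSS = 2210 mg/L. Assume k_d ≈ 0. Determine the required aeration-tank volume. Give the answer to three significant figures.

V·X = Y·Q·ΔS·θ_c gives V = 0.615 × 17000 × (175 − 4.24) × 10.1 / 2210 = 8159 m³.

V ≈ 8160 m³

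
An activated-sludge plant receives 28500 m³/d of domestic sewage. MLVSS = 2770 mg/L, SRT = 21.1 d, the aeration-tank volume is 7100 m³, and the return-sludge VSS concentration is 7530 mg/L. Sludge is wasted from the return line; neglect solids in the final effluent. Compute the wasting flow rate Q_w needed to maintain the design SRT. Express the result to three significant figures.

Q_w ≈ 124 m³/d

θ_c = V·X/(Q_w·X_r) when wasting from the recycle, so Q_w = V·X/(θ_c·X_r) = 7100 × 2770 / (21.1 × 7530) = 123.8 m³/d.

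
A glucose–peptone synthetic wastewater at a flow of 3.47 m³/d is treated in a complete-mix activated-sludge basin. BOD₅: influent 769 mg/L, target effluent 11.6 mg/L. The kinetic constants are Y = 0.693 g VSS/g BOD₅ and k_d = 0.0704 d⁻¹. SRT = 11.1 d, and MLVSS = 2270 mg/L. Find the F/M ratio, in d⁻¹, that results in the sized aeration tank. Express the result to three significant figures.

F/M ≈ 0.235 d⁻¹

From the SRT design equation V = Y Q (S₀−S) θ_c / [X (1 + k_d θ_c)] = 0.693 × 3.47 × (769 − 11.6) × 11.1 / [2270 × (1 + 0.0704 × 11.1)] = 2.02×10^4 / 4044 = 4.999 m³.
Food-to-microorganism ratio F/M = Q S₀ / (V X) = 3.47 × 769 / (4.999 × 2270) = 0.2351 d⁻¹.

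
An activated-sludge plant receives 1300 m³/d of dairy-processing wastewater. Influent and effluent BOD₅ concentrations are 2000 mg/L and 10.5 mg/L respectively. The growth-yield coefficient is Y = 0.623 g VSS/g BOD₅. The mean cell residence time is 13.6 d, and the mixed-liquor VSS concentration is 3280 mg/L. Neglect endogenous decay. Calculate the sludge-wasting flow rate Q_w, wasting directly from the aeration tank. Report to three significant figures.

With k_d = 0 the design equation reduces to V = Y Q (S₀−S) θ_c / X = 0.623 × 1300 × (2000 − 10.5) × 13.6 / 3280 = 6681 m³.
Wasting from the aeration tank: Q_w = V / θ_c = 6681 / 13.6 = 491.2 m³/d.

Q_w ≈ 491 m³/d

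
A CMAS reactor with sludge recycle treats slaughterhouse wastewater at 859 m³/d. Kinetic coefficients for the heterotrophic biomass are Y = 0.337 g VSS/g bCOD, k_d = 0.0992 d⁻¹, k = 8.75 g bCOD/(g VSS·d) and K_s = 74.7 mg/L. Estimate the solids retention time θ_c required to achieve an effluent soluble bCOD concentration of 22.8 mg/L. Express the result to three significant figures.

θ_c ≈ 1.69 d

At the target effluent, Y k S/(K_s+S) = 0.337×8.75×22.8/97.50 = 0.6896 d⁻¹.
Then 1/θ_c = μ − k_d = 0.6896 − 0.0992 = 0.5904 d⁻¹, giving θ_c = 1.694 d.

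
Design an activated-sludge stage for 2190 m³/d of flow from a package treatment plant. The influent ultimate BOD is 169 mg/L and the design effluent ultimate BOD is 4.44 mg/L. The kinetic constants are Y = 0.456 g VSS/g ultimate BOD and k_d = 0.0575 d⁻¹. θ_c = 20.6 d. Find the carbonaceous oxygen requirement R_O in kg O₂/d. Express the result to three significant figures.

R_O ≈ 254 kg O₂/d

Y_obs = Y / (1 + k_d θ_c) = 0.456 / (1 + 0.0575 × 20.6) = 0.456 / 2.184 = 0.2087.
ΔS = 169 − 4.44 = 164.6 mg/L, so the substrate removal rate is 2190 × 164.6/1000 = 360.4 kg ultimate BOD/d.
Biomass synthesised: P_X = Y_obs × 360.4 = 75.23 kg VSS/d.
R_O = Q·(S₀ − S) − 1.42·P_X = 360.4 − 1.42 × 75.23 = 253.6 kg O₂/d.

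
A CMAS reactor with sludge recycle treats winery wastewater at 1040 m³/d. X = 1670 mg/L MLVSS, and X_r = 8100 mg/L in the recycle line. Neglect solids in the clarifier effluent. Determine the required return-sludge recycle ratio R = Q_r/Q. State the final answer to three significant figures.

R ≈ 0.260

Solids balance on the clarifier gives (1+R)X = R·X_r, so R = X/(X_r − X) = 1670 / (8100 − 1670) = 0.2597.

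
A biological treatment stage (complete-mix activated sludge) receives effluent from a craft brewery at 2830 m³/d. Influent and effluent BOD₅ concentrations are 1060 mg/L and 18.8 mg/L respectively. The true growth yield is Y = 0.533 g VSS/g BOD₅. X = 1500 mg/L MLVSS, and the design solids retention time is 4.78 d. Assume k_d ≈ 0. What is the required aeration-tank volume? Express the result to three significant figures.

V·X = Y·Q·ΔS·θ_c gives V = 0.533 × 2830 × (1060 − 18.8) × 4.78 / 1500 = 5005 m³.

V ≈ 5000 m³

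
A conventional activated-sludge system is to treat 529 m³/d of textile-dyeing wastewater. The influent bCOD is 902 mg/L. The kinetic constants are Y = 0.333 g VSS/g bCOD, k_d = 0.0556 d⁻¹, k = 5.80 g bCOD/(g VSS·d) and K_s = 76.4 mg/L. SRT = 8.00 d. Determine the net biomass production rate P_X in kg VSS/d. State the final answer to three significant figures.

P_X ≈ 109 kg VSS/d

From the Monod/SRT balance for a CMAS, S = K_s·(1+k_d θ_c)/[θ_c·(Y k − k_d) − 1] = 76.4 × (1 + 0.0556 × 8.00) / [8.00 × (0.333 × 5.80 − 0.0556) − 1] = 110.4 / 14.01 = 7.881 mg/L.
The observed yield is Y_obs = Y/(1 + k_d·θ_c) = 0.333 / (1 + 0.0556 × 8.00) = 0.333 / 1.445 = 0.2305 g VSS per g bCOD removed.
ΔS = 902 − 7.88 = 894.1 mg/L, so the substrate removal rate is 529 × 894.1/1000 = 473.0 kg bCOD/d.
Biomass produced: P_X = Y_obs·Q·ΔS = 0.2305 × 473.0 ≈ 109.0 kg VSS/d.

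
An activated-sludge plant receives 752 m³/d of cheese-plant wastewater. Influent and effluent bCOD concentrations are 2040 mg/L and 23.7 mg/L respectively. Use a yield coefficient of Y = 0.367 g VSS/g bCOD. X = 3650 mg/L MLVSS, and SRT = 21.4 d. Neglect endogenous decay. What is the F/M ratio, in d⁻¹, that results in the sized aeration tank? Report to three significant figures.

F/M ≈ 0.129 d⁻¹

Biomass mass balance (decay neglected): V·X = Y·Q·(S₀ − S)·θ_c, so V = 0.367 × 752 × (2040 − 23.7) × 21.4 / 3650 = 3263 m³.
F/M = Q·S₀ / (V·X) = 752 × 2040 / (3263 × 3650) = 0.1288 g bCOD·(g VSS·d)⁻¹.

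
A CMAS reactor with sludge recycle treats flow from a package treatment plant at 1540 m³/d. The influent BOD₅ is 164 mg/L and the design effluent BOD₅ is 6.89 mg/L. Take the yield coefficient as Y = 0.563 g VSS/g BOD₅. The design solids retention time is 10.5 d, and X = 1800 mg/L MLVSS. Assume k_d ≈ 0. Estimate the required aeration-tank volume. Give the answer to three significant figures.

V·X = Y·Q·ΔS·θ_c gives V = 0.563 × 1540 × (164 − 6.89) × 10.5 / 1800 = 794.6 m³.

V ≈ 795 m³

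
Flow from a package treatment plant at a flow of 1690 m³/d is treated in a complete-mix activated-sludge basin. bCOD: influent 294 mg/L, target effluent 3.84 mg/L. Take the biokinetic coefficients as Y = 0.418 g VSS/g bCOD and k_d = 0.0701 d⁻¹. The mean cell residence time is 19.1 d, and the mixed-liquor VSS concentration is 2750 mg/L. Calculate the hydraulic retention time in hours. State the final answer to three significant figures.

Steady-state biomass mass balance: V·X·(1 + k_d·θ_c) = Y·Q·(S₀ − S)·θ_c, so V = 0.418 × 1690 × (294 − 3.84) × 19.1 / [2750 × (1 + 0.0701 × 19.1)] = 3.92×10^6 / 6432 = 608.7 m³.
HRT = V/Q = 608.7 m³ / 1690 m³·d⁻¹ = 0.3602 d × 24 = 8.644 h.

τ ≈ 8.64 h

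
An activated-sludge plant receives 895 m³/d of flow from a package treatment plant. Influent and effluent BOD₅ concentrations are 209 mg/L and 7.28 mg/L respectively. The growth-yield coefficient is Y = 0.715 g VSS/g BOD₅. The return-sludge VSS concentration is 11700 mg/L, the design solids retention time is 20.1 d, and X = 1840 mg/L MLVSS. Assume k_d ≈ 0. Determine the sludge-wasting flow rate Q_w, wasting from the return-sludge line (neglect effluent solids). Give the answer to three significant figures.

Q_w ≈ 11.0 m³/d

With k_d = 0 the design equation reduces to V = Y Q (S₀−S) θ_c / X = 0.715 × 895 × (209 − 7.28) × 20.1 / 1840 = 1410 m³.
Wasting from the return line (neglecting effluent solids): Q_w = V·X / (θ_c·X_r) = 1410 × 1840 / (20.1 × 11700) = 11.03 m³/d.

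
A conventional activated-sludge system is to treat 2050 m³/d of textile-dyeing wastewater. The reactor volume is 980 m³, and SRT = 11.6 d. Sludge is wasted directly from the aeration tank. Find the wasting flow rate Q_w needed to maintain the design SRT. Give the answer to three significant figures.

Q_w ≈ 84.5 m³/d

Wasting from the aeration tank: Q_w = V / θ_c = 980.0 / 11.6 = 84.48 m³/d.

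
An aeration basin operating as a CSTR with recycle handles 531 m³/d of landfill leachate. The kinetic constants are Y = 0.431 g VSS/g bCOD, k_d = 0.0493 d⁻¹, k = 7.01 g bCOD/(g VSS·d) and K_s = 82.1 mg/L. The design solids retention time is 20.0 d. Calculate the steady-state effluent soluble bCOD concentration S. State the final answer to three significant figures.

Effluent substrate depends only on kinetics and SRT: S = K_s(1 + k_d θ_c) / [θ_c(Yk − k_d) − 1] = 82.1 × (1 + 0.0493 × 20.0) / [20.0 × (0.431 × 7.01 − 0.0493) − 1] = 163.1 / 58.44 = 2.790 mg/L.

S ≈ 2.79 mg/L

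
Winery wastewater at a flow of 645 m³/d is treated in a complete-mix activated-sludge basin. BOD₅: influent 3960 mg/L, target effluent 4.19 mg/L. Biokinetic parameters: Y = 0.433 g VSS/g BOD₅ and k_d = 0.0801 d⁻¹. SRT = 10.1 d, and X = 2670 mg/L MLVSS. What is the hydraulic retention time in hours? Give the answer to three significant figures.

From the SRT design equation V = Y Q (S₀−S) θ_c / [X (1 + k_d θ_c)] = 0.433 × 645 × (3960 − 4.19) × 10.1 / [2670 × (1 + 0.0801 × 10.1)] = 1.12×10^7 / 4830 = 2310 m³.
τ = V/Q = 2310/645 = 3.582 d, or 85.96 h.

τ ≈ 86.0 h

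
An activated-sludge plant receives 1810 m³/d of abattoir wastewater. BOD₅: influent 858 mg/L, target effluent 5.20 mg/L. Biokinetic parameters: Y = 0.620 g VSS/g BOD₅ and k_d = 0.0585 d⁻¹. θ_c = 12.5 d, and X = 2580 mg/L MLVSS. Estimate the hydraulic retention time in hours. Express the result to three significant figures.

τ ≈ 35.5 h

From the SRT design equation V = Y Q (S₀−S) θ_c / [X (1 + k_d θ_c)] = 0.620 × 1810 × (858 − 5.20) × 12.5 / [2580 × (1 + 0.0585 × 12.5)] = 1.2×10^7 / 4467 = 2678 m³.
Hydraulic retention time τ = V/Q = 2678 / 1810 = 1.480 d = 35.51 h.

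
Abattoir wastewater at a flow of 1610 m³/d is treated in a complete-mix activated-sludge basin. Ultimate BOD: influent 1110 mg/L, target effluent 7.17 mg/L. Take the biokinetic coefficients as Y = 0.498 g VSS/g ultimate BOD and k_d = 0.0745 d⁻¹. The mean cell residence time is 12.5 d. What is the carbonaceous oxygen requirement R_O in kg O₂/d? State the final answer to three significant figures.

Observed yield with endogenous decay: Y_obs = Y / (1 + k_d·θ_c) = 0.498 / (1 + 0.0745 × 12.5) = 0.498 / 1.931 = 0.2579 g VSS/g ultimate BOD.
Mass of ultimate BOD removed per day: Q(S₀ − S) = 1610 × 1103 g/m³ = 1776 kg/d.
Biomass synthesised: P_X = Y_obs × 1776 = 457.9 kg VSS/d.
R_O = Q·ΔS − 1.42 P_X = 1776 − 650.2 = 1125 kg O₂/d.

R_O ≈ 1130 kg O₂/d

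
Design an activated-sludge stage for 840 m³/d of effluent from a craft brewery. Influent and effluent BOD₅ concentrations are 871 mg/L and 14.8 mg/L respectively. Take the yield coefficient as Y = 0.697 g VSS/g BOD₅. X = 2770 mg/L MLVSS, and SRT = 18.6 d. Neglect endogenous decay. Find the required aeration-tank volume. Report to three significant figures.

V ≈ 3370 m³

Biomass mass balance (decay neglected): V·X = Y·Q·(S₀ − S)·θ_c, so V = 0.697 × 840 × (871 − 14.8) × 18.6 / 2770 = 3366 m³.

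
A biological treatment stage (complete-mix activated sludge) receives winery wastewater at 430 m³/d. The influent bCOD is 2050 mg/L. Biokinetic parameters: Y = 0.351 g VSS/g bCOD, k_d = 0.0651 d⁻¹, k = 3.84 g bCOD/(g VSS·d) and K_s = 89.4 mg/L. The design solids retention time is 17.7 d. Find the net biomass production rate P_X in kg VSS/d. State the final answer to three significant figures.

From the Monod/SRT balance for a CMAS, S = K_s·(1+k_d θ_c)/[θ_c·(Y k − k_d) − 1] = 89.4 × (1 + 0.0651 × 17.7) / [17.7 × (0.351 × 3.84 − 0.0651) − 1] = 192.4 / 21.70 = 8.865 mg/L.
The observed yield is Y_obs = Y/(1 + k_d·θ_c) = 0.351 / (1 + 0.0651 × 17.7) = 0.351 / 2.152 = 0.1631 g VSS per g bCOD removed.
Substrate removed = Q·(S₀ − S) = 430 m³/d × (2050 − 8.87) g/m³ = 8.78×10^5 g/d = 877.7 kg/d.
So the net sludge growth is P_X = 0.1631 × 877.7 = 143.1 kg VSS/d.

P_X ≈ 143 kg VSS/d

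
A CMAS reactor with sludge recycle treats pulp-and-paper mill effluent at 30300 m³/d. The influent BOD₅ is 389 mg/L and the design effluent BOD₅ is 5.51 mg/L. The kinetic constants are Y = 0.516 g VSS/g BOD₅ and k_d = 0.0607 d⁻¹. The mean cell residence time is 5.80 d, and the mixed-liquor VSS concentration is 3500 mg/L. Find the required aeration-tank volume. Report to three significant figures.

Rearranging the biomass balance for a CMAS with decay, V = Y·Q·ΔS·θ_c / [X·(1+k_d θ_c)] = 0.516 × 30300 × (389 − 5.51) × 5.80 / [3500 × (1 + 0.0607 × 5.80)] = 3.48×10^7 / 4732 = 7349 m³.

V ≈ 7350 m³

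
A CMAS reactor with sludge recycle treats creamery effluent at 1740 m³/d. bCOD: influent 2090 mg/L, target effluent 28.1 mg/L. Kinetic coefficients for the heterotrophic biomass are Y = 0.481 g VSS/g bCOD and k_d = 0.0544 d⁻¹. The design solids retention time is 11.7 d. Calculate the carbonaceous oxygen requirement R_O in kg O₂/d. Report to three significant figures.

R_O ≈ 2090 kg O₂/d

Y_obs = Y / (1 + k_d θ_c) = 0.481 / (1 + 0.0544 × 11.7) = 0.481 / 1.636 = 0.2939.
Mass of bCOD removed per day: Q(S₀ − S) = 1740 × 2062 g/m³ = 3588 kg/d.
Biomass synthesised: P_X = Y_obs × 3588 = 1055 kg VSS/d.
R_O = Q·(S₀ − S) − 1.42·P_X = 3588 − 1.42 × 1055 = 2090 kg O₂/d.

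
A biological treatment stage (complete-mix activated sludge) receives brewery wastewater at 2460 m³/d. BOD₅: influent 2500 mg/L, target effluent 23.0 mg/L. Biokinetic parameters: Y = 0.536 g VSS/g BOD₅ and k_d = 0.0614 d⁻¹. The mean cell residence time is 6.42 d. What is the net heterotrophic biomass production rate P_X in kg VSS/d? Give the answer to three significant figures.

Y_obs = Y / (1 + k_d θ_c) = 0.536 / (1 + 0.0614 × 6.42) = 0.536 / 1.394 = 0.3845.
ΔS = 2500 − 23.0 = 2477 mg/L, so the substrate removal rate is 2460 × 2477/1000 = 6093 kg BOD₅/d.
P_X = Y_obs · Q(S₀ − S) = 0.3845 × 6093 = 2343 kg VSS/d.

P_X ≈ 2340 kg VSS/d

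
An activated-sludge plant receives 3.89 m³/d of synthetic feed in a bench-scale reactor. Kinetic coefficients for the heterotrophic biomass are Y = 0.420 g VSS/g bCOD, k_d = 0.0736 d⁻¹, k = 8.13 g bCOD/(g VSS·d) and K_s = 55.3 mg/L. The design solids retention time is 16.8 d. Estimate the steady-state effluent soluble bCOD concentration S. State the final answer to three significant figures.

S ≈ 2.24 mg/L

For a completely mixed reactor with recycle the Lawrence–McCarty relation gives S = K_s·(1 + k_d·θ_c) / [θ_c·(Y·k − k_d) − 1] = 55.3 × (1 + 0.0736 × 16.8) / [16.8 × (0.420 × 8.13 − 0.0736) − 1] = 123.7 / 55.13 = 2.243 mg/L.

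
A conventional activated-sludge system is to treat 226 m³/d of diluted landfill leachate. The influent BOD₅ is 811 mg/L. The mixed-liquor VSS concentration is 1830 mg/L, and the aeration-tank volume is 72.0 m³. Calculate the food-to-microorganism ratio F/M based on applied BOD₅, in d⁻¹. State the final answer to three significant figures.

F/M = applied load / biomass = Q·S₀/(V·X) = 226 × 811 / (72.00 × 1830) = 1.391 d⁻¹.

F/M ≈ 1.39 d⁻¹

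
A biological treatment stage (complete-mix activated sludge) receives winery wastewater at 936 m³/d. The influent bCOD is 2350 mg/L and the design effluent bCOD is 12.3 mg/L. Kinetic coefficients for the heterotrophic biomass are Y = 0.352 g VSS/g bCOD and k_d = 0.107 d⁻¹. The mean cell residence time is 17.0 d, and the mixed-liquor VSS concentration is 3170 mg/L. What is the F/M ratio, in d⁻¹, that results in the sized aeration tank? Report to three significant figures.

F/M ≈ 0.474 d⁻¹

Rearranging the biomass balance for a CMAS with decay, V = Y·Q·ΔS·θ_c / [X·(1+k_d θ_c)] = 0.352 × 936 × (2350 − 12.3) × 17.0 / [3170 × (1 + 0.107 × 17.0)] = 1.31×10^7 / 8936 = 1465 m³.
F/M = applied load / biomass = Q·S₀/(V·X) = 936 × 2350 / (1465 × 3170) = 0.4736 d⁻¹.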